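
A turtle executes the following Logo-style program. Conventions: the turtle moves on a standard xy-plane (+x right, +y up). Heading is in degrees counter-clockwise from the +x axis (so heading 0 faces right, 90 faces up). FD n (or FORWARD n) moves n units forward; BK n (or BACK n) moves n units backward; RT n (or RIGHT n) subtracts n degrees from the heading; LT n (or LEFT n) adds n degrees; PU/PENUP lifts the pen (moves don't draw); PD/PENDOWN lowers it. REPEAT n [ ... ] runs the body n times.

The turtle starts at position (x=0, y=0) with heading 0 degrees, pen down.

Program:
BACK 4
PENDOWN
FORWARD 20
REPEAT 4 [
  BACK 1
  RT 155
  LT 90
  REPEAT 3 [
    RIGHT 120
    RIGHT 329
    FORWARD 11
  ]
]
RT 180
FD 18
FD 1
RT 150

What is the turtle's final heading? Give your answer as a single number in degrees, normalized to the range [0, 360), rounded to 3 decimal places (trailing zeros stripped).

Executing turtle program step by step:
Start: pos=(0,0), heading=0, pen down
BK 4: (0,0) -> (-4,0) [heading=0, draw]
PD: pen down
FD 20: (-4,0) -> (16,0) [heading=0, draw]
REPEAT 4 [
  -- iteration 1/4 --
  BK 1: (16,0) -> (15,0) [heading=0, draw]
  RT 155: heading 0 -> 205
  LT 90: heading 205 -> 295
  REPEAT 3 [
    -- iteration 1/3 --
    RT 120: heading 295 -> 175
    RT 329: heading 175 -> 206
    FD 11: (15,0) -> (5.113,-4.822) [heading=206, draw]
    -- iteration 2/3 --
    RT 120: heading 206 -> 86
    RT 329: heading 86 -> 117
    FD 11: (5.113,-4.822) -> (0.119,4.979) [heading=117, draw]
    -- iteration 3/3 --
    RT 120: heading 117 -> 357
    RT 329: heading 357 -> 28
    FD 11: (0.119,4.979) -> (9.832,10.143) [heading=28, draw]
  ]
  -- iteration 2/4 --
  BK 1: (9.832,10.143) -> (8.949,9.674) [heading=28, draw]
  RT 155: heading 28 -> 233
  LT 90: heading 233 -> 323
  REPEAT 3 [
    -- iteration 1/3 --
    RT 120: heading 323 -> 203
    RT 329: heading 203 -> 234
    FD 11: (8.949,9.674) -> (2.483,0.775) [heading=234, draw]
    -- iteration 2/3 --
    RT 120: heading 234 -> 114
    RT 329: heading 114 -> 145
    FD 11: (2.483,0.775) -> (-6.527,7.084) [heading=145, draw]
    -- iteration 3/3 --
    RT 120: heading 145 -> 25
    RT 329: heading 25 -> 56
    FD 11: (-6.527,7.084) -> (-0.376,16.203) [heading=56, draw]
  ]
  -- iteration 3/4 --
  BK 1: (-0.376,16.203) -> (-0.936,15.374) [heading=56, draw]
  RT 155: heading 56 -> 261
  LT 90: heading 261 -> 351
  REPEAT 3 [
    -- iteration 1/3 --
    RT 120: heading 351 -> 231
    RT 329: heading 231 -> 262
    FD 11: (-0.936,15.374) -> (-2.466,4.481) [heading=262, draw]
    -- iteration 2/3 --
    RT 120: heading 262 -> 142
    RT 329: heading 142 -> 173
    FD 11: (-2.466,4.481) -> (-13.384,5.822) [heading=173, draw]
    -- iteration 3/3 --
    RT 120: heading 173 -> 53
    RT 329: heading 53 -> 84
    FD 11: (-13.384,5.822) -> (-12.235,16.762) [heading=84, draw]
  ]
  -- iteration 4/4 --
  BK 1: (-12.235,16.762) -> (-12.339,15.767) [heading=84, draw]
  RT 155: heading 84 -> 289
  LT 90: heading 289 -> 19
  REPEAT 3 [
    -- iteration 1/3 --
    RT 120: heading 19 -> 259
    RT 329: heading 259 -> 290
    FD 11: (-12.339,15.767) -> (-8.577,5.43) [heading=290, draw]
    -- iteration 2/3 --
    RT 120: heading 290 -> 170
    RT 329: heading 170 -> 201
    FD 11: (-8.577,5.43) -> (-18.846,1.488) [heading=201, draw]
    -- iteration 3/3 --
    RT 120: heading 201 -> 81
    RT 329: heading 81 -> 112
    FD 11: (-18.846,1.488) -> (-22.967,11.687) [heading=112, draw]
  ]
]
RT 180: heading 112 -> 292
FD 18: (-22.967,11.687) -> (-16.224,-5.002) [heading=292, draw]
FD 1: (-16.224,-5.002) -> (-15.849,-5.929) [heading=292, draw]
RT 150: heading 292 -> 142
Final: pos=(-15.849,-5.929), heading=142, 20 segment(s) drawn

Answer: 142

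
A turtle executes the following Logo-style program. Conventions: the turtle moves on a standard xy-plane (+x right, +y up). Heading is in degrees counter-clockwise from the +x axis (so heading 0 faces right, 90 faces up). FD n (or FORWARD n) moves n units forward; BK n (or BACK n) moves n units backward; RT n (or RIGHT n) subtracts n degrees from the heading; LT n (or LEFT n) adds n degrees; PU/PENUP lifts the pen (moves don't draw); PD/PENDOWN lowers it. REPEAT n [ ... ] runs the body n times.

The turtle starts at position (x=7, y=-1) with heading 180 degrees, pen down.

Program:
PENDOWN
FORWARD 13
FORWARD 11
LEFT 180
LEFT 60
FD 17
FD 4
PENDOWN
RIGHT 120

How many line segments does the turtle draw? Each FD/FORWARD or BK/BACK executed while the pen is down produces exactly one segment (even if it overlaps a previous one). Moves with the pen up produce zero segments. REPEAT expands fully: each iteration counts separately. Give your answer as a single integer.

Answer: 4

Derivation:
Executing turtle program step by step:
Start: pos=(7,-1), heading=180, pen down
PD: pen down
FD 13: (7,-1) -> (-6,-1) [heading=180, draw]
FD 11: (-6,-1) -> (-17,-1) [heading=180, draw]
LT 180: heading 180 -> 0
LT 60: heading 0 -> 60
FD 17: (-17,-1) -> (-8.5,13.722) [heading=60, draw]
FD 4: (-8.5,13.722) -> (-6.5,17.187) [heading=60, draw]
PD: pen down
RT 120: heading 60 -> 300
Final: pos=(-6.5,17.187), heading=300, 4 segment(s) drawn
Segments drawn: 4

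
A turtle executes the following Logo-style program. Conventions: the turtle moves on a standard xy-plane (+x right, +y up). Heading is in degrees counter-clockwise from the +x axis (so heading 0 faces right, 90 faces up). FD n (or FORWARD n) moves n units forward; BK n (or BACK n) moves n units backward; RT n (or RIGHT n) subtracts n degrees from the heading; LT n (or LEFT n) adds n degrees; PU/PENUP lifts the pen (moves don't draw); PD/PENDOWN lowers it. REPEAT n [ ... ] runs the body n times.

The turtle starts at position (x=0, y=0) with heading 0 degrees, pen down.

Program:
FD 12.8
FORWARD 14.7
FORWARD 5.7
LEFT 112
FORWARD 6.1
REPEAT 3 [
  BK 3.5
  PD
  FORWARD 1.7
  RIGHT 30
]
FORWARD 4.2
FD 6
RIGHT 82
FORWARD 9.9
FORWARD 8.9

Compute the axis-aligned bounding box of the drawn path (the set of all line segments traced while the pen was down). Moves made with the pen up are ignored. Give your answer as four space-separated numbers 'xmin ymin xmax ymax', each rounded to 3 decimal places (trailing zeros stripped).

Executing turtle program step by step:
Start: pos=(0,0), heading=0, pen down
FD 12.8: (0,0) -> (12.8,0) [heading=0, draw]
FD 14.7: (12.8,0) -> (27.5,0) [heading=0, draw]
FD 5.7: (27.5,0) -> (33.2,0) [heading=0, draw]
LT 112: heading 0 -> 112
FD 6.1: (33.2,0) -> (30.915,5.656) [heading=112, draw]
REPEAT 3 [
  -- iteration 1/3 --
  BK 3.5: (30.915,5.656) -> (32.226,2.411) [heading=112, draw]
  PD: pen down
  FD 1.7: (32.226,2.411) -> (31.589,3.987) [heading=112, draw]
  RT 30: heading 112 -> 82
  -- iteration 2/3 --
  BK 3.5: (31.589,3.987) -> (31.102,0.521) [heading=82, draw]
  PD: pen down
  FD 1.7: (31.102,0.521) -> (31.339,2.204) [heading=82, draw]
  RT 30: heading 82 -> 52
  -- iteration 3/3 --
  BK 3.5: (31.339,2.204) -> (29.184,-0.554) [heading=52, draw]
  PD: pen down
  FD 1.7: (29.184,-0.554) -> (30.23,0.786) [heading=52, draw]
  RT 30: heading 52 -> 22
]
FD 4.2: (30.23,0.786) -> (34.125,2.359) [heading=22, draw]
FD 6: (34.125,2.359) -> (39.688,4.607) [heading=22, draw]
RT 82: heading 22 -> 300
FD 9.9: (39.688,4.607) -> (44.638,-3.967) [heading=300, draw]
FD 8.9: (44.638,-3.967) -> (49.088,-11.674) [heading=300, draw]
Final: pos=(49.088,-11.674), heading=300, 14 segment(s) drawn

Segment endpoints: x in {0, 12.8, 27.5, 29.184, 30.23, 30.915, 31.102, 31.339, 31.589, 32.226, 33.2, 34.125, 39.688, 44.638, 49.088}, y in {-11.674, -3.967, -0.554, 0, 0.521, 0.786, 2.204, 2.359, 2.411, 3.987, 4.607, 5.656}
xmin=0, ymin=-11.674, xmax=49.088, ymax=5.656

Answer: 0 -11.674 49.088 5.656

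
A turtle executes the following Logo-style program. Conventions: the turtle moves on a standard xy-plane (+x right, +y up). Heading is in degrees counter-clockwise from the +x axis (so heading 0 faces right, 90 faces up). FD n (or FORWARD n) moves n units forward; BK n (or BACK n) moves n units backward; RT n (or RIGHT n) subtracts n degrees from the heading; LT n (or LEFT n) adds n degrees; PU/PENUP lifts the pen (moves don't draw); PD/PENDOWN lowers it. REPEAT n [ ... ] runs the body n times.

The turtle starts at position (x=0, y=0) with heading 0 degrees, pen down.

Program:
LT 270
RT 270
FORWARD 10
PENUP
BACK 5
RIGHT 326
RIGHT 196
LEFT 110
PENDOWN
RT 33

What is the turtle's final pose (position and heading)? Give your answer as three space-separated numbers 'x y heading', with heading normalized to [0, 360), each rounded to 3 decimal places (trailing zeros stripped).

Answer: 5 0 275

Derivation:
Executing turtle program step by step:
Start: pos=(0,0), heading=0, pen down
LT 270: heading 0 -> 270
RT 270: heading 270 -> 0
FD 10: (0,0) -> (10,0) [heading=0, draw]
PU: pen up
BK 5: (10,0) -> (5,0) [heading=0, move]
RT 326: heading 0 -> 34
RT 196: heading 34 -> 198
LT 110: heading 198 -> 308
PD: pen down
RT 33: heading 308 -> 275
Final: pos=(5,0), heading=275, 1 segment(s) drawn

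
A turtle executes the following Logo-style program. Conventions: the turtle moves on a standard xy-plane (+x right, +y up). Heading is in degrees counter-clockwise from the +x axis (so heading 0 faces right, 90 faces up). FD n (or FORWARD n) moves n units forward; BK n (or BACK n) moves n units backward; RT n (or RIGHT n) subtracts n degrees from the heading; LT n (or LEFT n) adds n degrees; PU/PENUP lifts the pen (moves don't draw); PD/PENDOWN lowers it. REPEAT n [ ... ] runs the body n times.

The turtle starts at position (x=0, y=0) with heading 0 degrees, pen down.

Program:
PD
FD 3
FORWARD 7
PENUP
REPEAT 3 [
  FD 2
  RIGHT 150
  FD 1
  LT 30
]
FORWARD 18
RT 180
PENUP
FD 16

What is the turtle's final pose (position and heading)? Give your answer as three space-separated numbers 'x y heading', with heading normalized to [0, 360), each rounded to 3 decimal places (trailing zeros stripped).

Executing turtle program step by step:
Start: pos=(0,0), heading=0, pen down
PD: pen down
FD 3: (0,0) -> (3,0) [heading=0, draw]
FD 7: (3,0) -> (10,0) [heading=0, draw]
PU: pen up
REPEAT 3 [
  -- iteration 1/3 --
  FD 2: (10,0) -> (12,0) [heading=0, move]
  RT 150: heading 0 -> 210
  FD 1: (12,0) -> (11.134,-0.5) [heading=210, move]
  LT 30: heading 210 -> 240
  -- iteration 2/3 --
  FD 2: (11.134,-0.5) -> (10.134,-2.232) [heading=240, move]
  RT 150: heading 240 -> 90
  FD 1: (10.134,-2.232) -> (10.134,-1.232) [heading=90, move]
  LT 30: heading 90 -> 120
  -- iteration 3/3 --
  FD 2: (10.134,-1.232) -> (9.134,0.5) [heading=120, move]
  RT 150: heading 120 -> 330
  FD 1: (9.134,0.5) -> (10,0) [heading=330, move]
  LT 30: heading 330 -> 0
]
FD 18: (10,0) -> (28,0) [heading=0, move]
RT 180: heading 0 -> 180
PU: pen up
FD 16: (28,0) -> (12,0) [heading=180, move]
Final: pos=(12,0), heading=180, 2 segment(s) drawn

Answer: 12 0 180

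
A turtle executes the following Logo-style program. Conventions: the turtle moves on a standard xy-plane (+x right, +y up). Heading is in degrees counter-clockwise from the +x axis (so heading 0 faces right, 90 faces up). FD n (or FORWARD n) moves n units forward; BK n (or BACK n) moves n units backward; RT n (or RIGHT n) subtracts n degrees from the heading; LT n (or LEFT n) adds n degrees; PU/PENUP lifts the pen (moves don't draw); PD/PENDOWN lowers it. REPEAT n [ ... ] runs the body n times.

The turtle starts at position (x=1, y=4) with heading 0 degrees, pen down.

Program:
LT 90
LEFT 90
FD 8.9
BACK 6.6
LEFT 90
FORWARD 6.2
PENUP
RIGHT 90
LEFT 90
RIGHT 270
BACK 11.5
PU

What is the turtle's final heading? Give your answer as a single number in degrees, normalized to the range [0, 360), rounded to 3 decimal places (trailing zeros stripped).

Answer: 0

Derivation:
Executing turtle program step by step:
Start: pos=(1,4), heading=0, pen down
LT 90: heading 0 -> 90
LT 90: heading 90 -> 180
FD 8.9: (1,4) -> (-7.9,4) [heading=180, draw]
BK 6.6: (-7.9,4) -> (-1.3,4) [heading=180, draw]
LT 90: heading 180 -> 270
FD 6.2: (-1.3,4) -> (-1.3,-2.2) [heading=270, draw]
PU: pen up
RT 90: heading 270 -> 180
LT 90: heading 180 -> 270
RT 270: heading 270 -> 0
BK 11.5: (-1.3,-2.2) -> (-12.8,-2.2) [heading=0, move]
PU: pen up
Final: pos=(-12.8,-2.2), heading=0, 3 segment(s) drawn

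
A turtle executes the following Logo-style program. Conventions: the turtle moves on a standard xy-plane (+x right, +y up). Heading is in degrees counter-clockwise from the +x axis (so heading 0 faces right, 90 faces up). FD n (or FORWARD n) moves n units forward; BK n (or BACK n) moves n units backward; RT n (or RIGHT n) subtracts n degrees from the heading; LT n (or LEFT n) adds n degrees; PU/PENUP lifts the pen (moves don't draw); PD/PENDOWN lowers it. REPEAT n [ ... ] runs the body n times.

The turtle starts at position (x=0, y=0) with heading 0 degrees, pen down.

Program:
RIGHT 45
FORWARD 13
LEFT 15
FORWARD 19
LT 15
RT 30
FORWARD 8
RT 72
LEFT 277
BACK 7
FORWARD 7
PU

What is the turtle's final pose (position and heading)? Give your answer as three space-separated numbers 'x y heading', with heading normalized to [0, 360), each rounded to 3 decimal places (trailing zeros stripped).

Answer: 31.304 -24.349 160

Derivation:
Executing turtle program step by step:
Start: pos=(0,0), heading=0, pen down
RT 45: heading 0 -> 315
FD 13: (0,0) -> (9.192,-9.192) [heading=315, draw]
LT 15: heading 315 -> 330
FD 19: (9.192,-9.192) -> (25.647,-18.692) [heading=330, draw]
LT 15: heading 330 -> 345
RT 30: heading 345 -> 315
FD 8: (25.647,-18.692) -> (31.304,-24.349) [heading=315, draw]
RT 72: heading 315 -> 243
LT 277: heading 243 -> 160
BK 7: (31.304,-24.349) -> (37.882,-26.743) [heading=160, draw]
FD 7: (37.882,-26.743) -> (31.304,-24.349) [heading=160, draw]
PU: pen up
Final: pos=(31.304,-24.349), heading=160, 5 segment(s) drawn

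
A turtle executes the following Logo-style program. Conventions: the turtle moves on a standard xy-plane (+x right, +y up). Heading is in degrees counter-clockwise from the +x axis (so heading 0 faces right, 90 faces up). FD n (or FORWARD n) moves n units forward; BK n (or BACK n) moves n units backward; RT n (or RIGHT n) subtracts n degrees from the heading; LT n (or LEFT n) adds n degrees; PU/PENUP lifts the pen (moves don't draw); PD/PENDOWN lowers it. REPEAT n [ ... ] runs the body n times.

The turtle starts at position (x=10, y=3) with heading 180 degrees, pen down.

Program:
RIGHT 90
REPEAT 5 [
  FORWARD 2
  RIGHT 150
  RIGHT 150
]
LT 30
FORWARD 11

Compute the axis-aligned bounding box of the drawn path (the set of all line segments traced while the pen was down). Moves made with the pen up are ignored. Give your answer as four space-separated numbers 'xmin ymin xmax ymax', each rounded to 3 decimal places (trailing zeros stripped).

Answer: 6.536 2 13.768 11.526

Derivation:
Executing turtle program step by step:
Start: pos=(10,3), heading=180, pen down
RT 90: heading 180 -> 90
REPEAT 5 [
  -- iteration 1/5 --
  FD 2: (10,3) -> (10,5) [heading=90, draw]
  RT 150: heading 90 -> 300
  RT 150: heading 300 -> 150
  -- iteration 2/5 --
  FD 2: (10,5) -> (8.268,6) [heading=150, draw]
  RT 150: heading 150 -> 0
  RT 150: heading 0 -> 210
  -- iteration 3/5 --
  FD 2: (8.268,6) -> (6.536,5) [heading=210, draw]
  RT 150: heading 210 -> 60
  RT 150: heading 60 -> 270
  -- iteration 4/5 --
  FD 2: (6.536,5) -> (6.536,3) [heading=270, draw]
  RT 150: heading 270 -> 120
  RT 150: heading 120 -> 330
  -- iteration 5/5 --
  FD 2: (6.536,3) -> (8.268,2) [heading=330, draw]
  RT 150: heading 330 -> 180
  RT 150: heading 180 -> 30
]
LT 30: heading 30 -> 60
FD 11: (8.268,2) -> (13.768,11.526) [heading=60, draw]
Final: pos=(13.768,11.526), heading=60, 6 segment(s) drawn

Segment endpoints: x in {6.536, 6.536, 8.268, 8.268, 10, 13.768}, y in {2, 3, 5, 6, 11.526}
xmin=6.536, ymin=2, xmax=13.768, ymax=11.526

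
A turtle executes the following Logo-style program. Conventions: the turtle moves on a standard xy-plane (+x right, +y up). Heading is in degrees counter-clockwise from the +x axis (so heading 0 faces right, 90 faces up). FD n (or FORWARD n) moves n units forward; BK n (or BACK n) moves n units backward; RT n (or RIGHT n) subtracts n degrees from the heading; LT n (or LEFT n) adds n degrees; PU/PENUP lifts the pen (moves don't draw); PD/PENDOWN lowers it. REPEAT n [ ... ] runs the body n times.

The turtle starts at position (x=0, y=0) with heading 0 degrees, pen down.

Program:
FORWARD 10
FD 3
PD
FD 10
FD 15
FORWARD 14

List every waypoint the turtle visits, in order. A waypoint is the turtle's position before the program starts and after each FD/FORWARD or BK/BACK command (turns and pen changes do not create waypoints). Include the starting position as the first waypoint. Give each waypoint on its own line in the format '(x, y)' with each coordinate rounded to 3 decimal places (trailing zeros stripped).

Executing turtle program step by step:
Start: pos=(0,0), heading=0, pen down
FD 10: (0,0) -> (10,0) [heading=0, draw]
FD 3: (10,0) -> (13,0) [heading=0, draw]
PD: pen down
FD 10: (13,0) -> (23,0) [heading=0, draw]
FD 15: (23,0) -> (38,0) [heading=0, draw]
FD 14: (38,0) -> (52,0) [heading=0, draw]
Final: pos=(52,0), heading=0, 5 segment(s) drawn
Waypoints (6 total):
(0, 0)
(10, 0)
(13, 0)
(23, 0)
(38, 0)
(52, 0)

Answer: (0, 0)
(10, 0)
(13, 0)
(23, 0)
(38, 0)
(52, 0)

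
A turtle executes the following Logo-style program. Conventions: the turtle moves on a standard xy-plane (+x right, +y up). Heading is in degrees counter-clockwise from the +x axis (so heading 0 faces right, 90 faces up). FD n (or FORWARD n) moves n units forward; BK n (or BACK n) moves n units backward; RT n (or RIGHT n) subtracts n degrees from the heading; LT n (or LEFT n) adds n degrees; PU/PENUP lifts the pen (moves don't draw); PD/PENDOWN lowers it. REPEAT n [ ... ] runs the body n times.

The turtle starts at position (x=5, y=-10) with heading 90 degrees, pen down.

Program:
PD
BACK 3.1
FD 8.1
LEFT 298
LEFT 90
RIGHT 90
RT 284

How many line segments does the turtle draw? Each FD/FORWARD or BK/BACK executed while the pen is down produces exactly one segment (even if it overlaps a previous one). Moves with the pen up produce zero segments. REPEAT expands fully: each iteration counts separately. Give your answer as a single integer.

Answer: 2

Derivation:
Executing turtle program step by step:
Start: pos=(5,-10), heading=90, pen down
PD: pen down
BK 3.1: (5,-10) -> (5,-13.1) [heading=90, draw]
FD 8.1: (5,-13.1) -> (5,-5) [heading=90, draw]
LT 298: heading 90 -> 28
LT 90: heading 28 -> 118
RT 90: heading 118 -> 28
RT 284: heading 28 -> 104
Final: pos=(5,-5), heading=104, 2 segment(s) drawn
Segments drawn: 2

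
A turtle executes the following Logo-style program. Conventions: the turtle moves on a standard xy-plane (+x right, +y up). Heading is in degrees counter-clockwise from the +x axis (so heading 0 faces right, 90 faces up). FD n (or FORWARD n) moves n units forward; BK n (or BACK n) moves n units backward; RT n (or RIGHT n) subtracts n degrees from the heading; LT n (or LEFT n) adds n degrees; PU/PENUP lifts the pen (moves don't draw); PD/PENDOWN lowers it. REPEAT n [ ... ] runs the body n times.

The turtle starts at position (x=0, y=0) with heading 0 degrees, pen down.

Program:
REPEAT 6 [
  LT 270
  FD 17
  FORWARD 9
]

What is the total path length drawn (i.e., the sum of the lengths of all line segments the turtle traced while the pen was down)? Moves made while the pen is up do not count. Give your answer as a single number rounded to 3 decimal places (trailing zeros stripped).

Executing turtle program step by step:
Start: pos=(0,0), heading=0, pen down
REPEAT 6 [
  -- iteration 1/6 --
  LT 270: heading 0 -> 270
  FD 17: (0,0) -> (0,-17) [heading=270, draw]
  FD 9: (0,-17) -> (0,-26) [heading=270, draw]
  -- iteration 2/6 --
  LT 270: heading 270 -> 180
  FD 17: (0,-26) -> (-17,-26) [heading=180, draw]
  FD 9: (-17,-26) -> (-26,-26) [heading=180, draw]
  -- iteration 3/6 --
  LT 270: heading 180 -> 90
  FD 17: (-26,-26) -> (-26,-9) [heading=90, draw]
  FD 9: (-26,-9) -> (-26,0) [heading=90, draw]
  -- iteration 4/6 --
  LT 270: heading 90 -> 0
  FD 17: (-26,0) -> (-9,0) [heading=0, draw]
  FD 9: (-9,0) -> (0,0) [heading=0, draw]
  -- iteration 5/6 --
  LT 270: heading 0 -> 270
  FD 17: (0,0) -> (0,-17) [heading=270, draw]
  FD 9: (0,-17) -> (0,-26) [heading=270, draw]
  -- iteration 6/6 --
  LT 270: heading 270 -> 180
  FD 17: (0,-26) -> (-17,-26) [heading=180, draw]
  FD 9: (-17,-26) -> (-26,-26) [heading=180, draw]
]
Final: pos=(-26,-26), heading=180, 12 segment(s) drawn

Segment lengths:
  seg 1: (0,0) -> (0,-17), length = 17
  seg 2: (0,-17) -> (0,-26), length = 9
  seg 3: (0,-26) -> (-17,-26), length = 17
  seg 4: (-17,-26) -> (-26,-26), length = 9
  seg 5: (-26,-26) -> (-26,-9), length = 17
  seg 6: (-26,-9) -> (-26,0), length = 9
  seg 7: (-26,0) -> (-9,0), length = 17
  seg 8: (-9,0) -> (0,0), length = 9
  seg 9: (0,0) -> (0,-17), length = 17
  seg 10: (0,-17) -> (0,-26), length = 9
  seg 11: (0,-26) -> (-17,-26), length = 17
  seg 12: (-17,-26) -> (-26,-26), length = 9
Total = 156

Answer: 156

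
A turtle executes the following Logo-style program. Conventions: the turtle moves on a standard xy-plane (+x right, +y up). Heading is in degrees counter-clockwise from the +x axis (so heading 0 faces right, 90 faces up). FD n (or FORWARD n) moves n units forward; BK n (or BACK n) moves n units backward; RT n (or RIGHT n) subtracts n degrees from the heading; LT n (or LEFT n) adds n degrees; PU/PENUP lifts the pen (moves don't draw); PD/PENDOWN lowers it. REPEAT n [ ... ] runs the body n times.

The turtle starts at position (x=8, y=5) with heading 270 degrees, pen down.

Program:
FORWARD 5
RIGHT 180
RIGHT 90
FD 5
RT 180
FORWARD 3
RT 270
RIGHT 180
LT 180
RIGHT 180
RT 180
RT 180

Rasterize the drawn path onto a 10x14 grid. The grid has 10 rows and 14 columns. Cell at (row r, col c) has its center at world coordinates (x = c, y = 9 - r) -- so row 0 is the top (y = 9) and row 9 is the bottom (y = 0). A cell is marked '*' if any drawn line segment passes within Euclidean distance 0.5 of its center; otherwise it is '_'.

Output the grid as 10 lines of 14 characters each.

Segment 0: (8,5) -> (8,0)
Segment 1: (8,0) -> (13,0)
Segment 2: (13,0) -> (10,-0)

Answer: ______________
______________
______________
______________
________*_____
________*_____
________*_____
________*_____
________*_____
________******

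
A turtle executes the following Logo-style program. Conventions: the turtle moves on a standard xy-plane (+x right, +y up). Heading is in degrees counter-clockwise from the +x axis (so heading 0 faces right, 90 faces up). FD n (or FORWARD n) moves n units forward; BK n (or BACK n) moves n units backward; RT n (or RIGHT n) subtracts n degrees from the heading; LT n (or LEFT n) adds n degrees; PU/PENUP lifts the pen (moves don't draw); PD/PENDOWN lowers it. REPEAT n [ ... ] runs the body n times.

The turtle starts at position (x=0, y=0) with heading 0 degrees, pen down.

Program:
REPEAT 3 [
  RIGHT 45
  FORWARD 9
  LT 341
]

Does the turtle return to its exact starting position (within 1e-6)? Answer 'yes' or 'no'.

Answer: no

Derivation:
Executing turtle program step by step:
Start: pos=(0,0), heading=0, pen down
REPEAT 3 [
  -- iteration 1/3 --
  RT 45: heading 0 -> 315
  FD 9: (0,0) -> (6.364,-6.364) [heading=315, draw]
  LT 341: heading 315 -> 296
  -- iteration 2/3 --
  RT 45: heading 296 -> 251
  FD 9: (6.364,-6.364) -> (3.434,-14.874) [heading=251, draw]
  LT 341: heading 251 -> 232
  -- iteration 3/3 --
  RT 45: heading 232 -> 187
  FD 9: (3.434,-14.874) -> (-5.499,-15.97) [heading=187, draw]
  LT 341: heading 187 -> 168
]
Final: pos=(-5.499,-15.97), heading=168, 3 segment(s) drawn

Start position: (0, 0)
Final position: (-5.499, -15.97)
Distance = 16.891; >= 1e-6 -> NOT closed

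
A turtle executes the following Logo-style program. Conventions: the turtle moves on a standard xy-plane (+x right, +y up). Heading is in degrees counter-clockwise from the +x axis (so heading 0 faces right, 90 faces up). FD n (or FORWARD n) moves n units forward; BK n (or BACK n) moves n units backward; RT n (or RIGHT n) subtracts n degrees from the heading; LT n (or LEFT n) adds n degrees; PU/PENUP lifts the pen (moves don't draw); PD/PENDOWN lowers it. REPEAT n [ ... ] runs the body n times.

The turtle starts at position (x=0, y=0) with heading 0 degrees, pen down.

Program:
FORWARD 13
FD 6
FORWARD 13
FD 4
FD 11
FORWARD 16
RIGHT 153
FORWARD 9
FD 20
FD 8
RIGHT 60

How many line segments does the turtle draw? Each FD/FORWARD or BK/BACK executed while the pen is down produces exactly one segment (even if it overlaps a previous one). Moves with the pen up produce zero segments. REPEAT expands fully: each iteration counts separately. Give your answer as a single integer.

Answer: 9

Derivation:
Executing turtle program step by step:
Start: pos=(0,0), heading=0, pen down
FD 13: (0,0) -> (13,0) [heading=0, draw]
FD 6: (13,0) -> (19,0) [heading=0, draw]
FD 13: (19,0) -> (32,0) [heading=0, draw]
FD 4: (32,0) -> (36,0) [heading=0, draw]
FD 11: (36,0) -> (47,0) [heading=0, draw]
FD 16: (47,0) -> (63,0) [heading=0, draw]
RT 153: heading 0 -> 207
FD 9: (63,0) -> (54.981,-4.086) [heading=207, draw]
FD 20: (54.981,-4.086) -> (37.161,-13.166) [heading=207, draw]
FD 8: (37.161,-13.166) -> (30.033,-16.798) [heading=207, draw]
RT 60: heading 207 -> 147
Final: pos=(30.033,-16.798), heading=147, 9 segment(s) drawn
Segments drawn: 9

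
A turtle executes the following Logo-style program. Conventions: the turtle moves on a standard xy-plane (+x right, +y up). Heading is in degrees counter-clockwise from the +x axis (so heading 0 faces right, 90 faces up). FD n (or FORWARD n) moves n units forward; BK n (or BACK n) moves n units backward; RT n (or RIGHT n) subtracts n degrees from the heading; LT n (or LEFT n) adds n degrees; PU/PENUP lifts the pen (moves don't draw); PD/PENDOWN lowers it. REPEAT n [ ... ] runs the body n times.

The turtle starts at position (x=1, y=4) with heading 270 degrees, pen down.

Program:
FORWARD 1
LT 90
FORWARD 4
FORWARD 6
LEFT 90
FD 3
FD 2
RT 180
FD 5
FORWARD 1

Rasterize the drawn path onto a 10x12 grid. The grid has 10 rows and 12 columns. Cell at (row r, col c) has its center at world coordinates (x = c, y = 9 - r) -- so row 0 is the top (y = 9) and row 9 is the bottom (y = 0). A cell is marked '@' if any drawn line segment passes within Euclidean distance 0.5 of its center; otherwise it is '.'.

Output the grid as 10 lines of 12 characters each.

Segment 0: (1,4) -> (1,3)
Segment 1: (1,3) -> (5,3)
Segment 2: (5,3) -> (11,3)
Segment 3: (11,3) -> (11,6)
Segment 4: (11,6) -> (11,8)
Segment 5: (11,8) -> (11,3)
Segment 6: (11,3) -> (11,2)

Answer: ............
...........@
...........@
...........@
...........@
.@.........@
.@@@@@@@@@@@
...........@
............
............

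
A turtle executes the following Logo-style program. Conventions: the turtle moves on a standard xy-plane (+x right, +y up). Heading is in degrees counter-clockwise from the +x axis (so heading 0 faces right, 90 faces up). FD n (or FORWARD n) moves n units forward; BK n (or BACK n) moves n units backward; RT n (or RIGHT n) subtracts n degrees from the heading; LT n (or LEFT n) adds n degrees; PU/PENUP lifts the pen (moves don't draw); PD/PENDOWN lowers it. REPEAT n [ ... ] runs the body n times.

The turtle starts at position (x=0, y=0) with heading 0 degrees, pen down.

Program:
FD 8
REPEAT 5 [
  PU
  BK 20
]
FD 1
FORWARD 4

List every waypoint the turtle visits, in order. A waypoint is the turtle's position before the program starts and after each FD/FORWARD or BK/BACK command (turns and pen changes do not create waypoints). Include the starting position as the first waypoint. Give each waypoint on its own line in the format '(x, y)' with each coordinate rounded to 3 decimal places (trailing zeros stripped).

Answer: (0, 0)
(8, 0)
(-12, 0)
(-32, 0)
(-52, 0)
(-72, 0)
(-92, 0)
(-91, 0)
(-87, 0)

Derivation:
Executing turtle program step by step:
Start: pos=(0,0), heading=0, pen down
FD 8: (0,0) -> (8,0) [heading=0, draw]
REPEAT 5 [
  -- iteration 1/5 --
  PU: pen up
  BK 20: (8,0) -> (-12,0) [heading=0, move]
  -- iteration 2/5 --
  PU: pen up
  BK 20: (-12,0) -> (-32,0) [heading=0, move]
  -- iteration 3/5 --
  PU: pen up
  BK 20: (-32,0) -> (-52,0) [heading=0, move]
  -- iteration 4/5 --
  PU: pen up
  BK 20: (-52,0) -> (-72,0) [heading=0, move]
  -- iteration 5/5 --
  PU: pen up
  BK 20: (-72,0) -> (-92,0) [heading=0, move]
]
FD 1: (-92,0) -> (-91,0) [heading=0, move]
FD 4: (-91,0) -> (-87,0) [heading=0, move]
Final: pos=(-87,0), heading=0, 1 segment(s) drawn
Waypoints (9 total):
(0, 0)
(8, 0)
(-12, 0)
(-32, 0)
(-52, 0)
(-72, 0)
(-92, 0)
(-91, 0)
(-87, 0)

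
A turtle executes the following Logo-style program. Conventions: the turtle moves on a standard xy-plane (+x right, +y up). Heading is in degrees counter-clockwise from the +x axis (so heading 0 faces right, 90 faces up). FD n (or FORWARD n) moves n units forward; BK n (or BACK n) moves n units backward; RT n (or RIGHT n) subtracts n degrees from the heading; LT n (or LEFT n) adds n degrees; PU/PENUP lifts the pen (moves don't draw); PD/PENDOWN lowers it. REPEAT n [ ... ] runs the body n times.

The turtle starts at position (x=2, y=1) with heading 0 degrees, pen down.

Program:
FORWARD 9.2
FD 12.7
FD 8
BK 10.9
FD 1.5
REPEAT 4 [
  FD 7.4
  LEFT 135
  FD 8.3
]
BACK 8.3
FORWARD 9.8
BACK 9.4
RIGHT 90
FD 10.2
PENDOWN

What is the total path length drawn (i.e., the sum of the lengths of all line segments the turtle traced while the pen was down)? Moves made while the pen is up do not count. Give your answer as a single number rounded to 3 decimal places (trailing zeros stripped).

Executing turtle program step by step:
Start: pos=(2,1), heading=0, pen down
FD 9.2: (2,1) -> (11.2,1) [heading=0, draw]
FD 12.7: (11.2,1) -> (23.9,1) [heading=0, draw]
FD 8: (23.9,1) -> (31.9,1) [heading=0, draw]
BK 10.9: (31.9,1) -> (21,1) [heading=0, draw]
FD 1.5: (21,1) -> (22.5,1) [heading=0, draw]
REPEAT 4 [
  -- iteration 1/4 --
  FD 7.4: (22.5,1) -> (29.9,1) [heading=0, draw]
  LT 135: heading 0 -> 135
  FD 8.3: (29.9,1) -> (24.031,6.869) [heading=135, draw]
  -- iteration 2/4 --
  FD 7.4: (24.031,6.869) -> (18.798,12.102) [heading=135, draw]
  LT 135: heading 135 -> 270
  FD 8.3: (18.798,12.102) -> (18.798,3.802) [heading=270, draw]
  -- iteration 3/4 --
  FD 7.4: (18.798,3.802) -> (18.798,-3.598) [heading=270, draw]
  LT 135: heading 270 -> 45
  FD 8.3: (18.798,-3.598) -> (24.667,2.271) [heading=45, draw]
  -- iteration 4/4 --
  FD 7.4: (24.667,2.271) -> (29.9,7.503) [heading=45, draw]
  LT 135: heading 45 -> 180
  FD 8.3: (29.9,7.503) -> (21.6,7.503) [heading=180, draw]
]
BK 8.3: (21.6,7.503) -> (29.9,7.503) [heading=180, draw]
FD 9.8: (29.9,7.503) -> (20.1,7.503) [heading=180, draw]
BK 9.4: (20.1,7.503) -> (29.5,7.503) [heading=180, draw]
RT 90: heading 180 -> 90
FD 10.2: (29.5,7.503) -> (29.5,17.703) [heading=90, draw]
PD: pen down
Final: pos=(29.5,17.703), heading=90, 17 segment(s) drawn

Segment lengths:
  seg 1: (2,1) -> (11.2,1), length = 9.2
  seg 2: (11.2,1) -> (23.9,1), length = 12.7
  seg 3: (23.9,1) -> (31.9,1), length = 8
  seg 4: (31.9,1) -> (21,1), length = 10.9
  seg 5: (21,1) -> (22.5,1), length = 1.5
  seg 6: (22.5,1) -> (29.9,1), length = 7.4
  seg 7: (29.9,1) -> (24.031,6.869), length = 8.3
  seg 8: (24.031,6.869) -> (18.798,12.102), length = 7.4
  seg 9: (18.798,12.102) -> (18.798,3.802), length = 8.3
  seg 10: (18.798,3.802) -> (18.798,-3.598), length = 7.4
  seg 11: (18.798,-3.598) -> (24.667,2.271), length = 8.3
  seg 12: (24.667,2.271) -> (29.9,7.503), length = 7.4
  seg 13: (29.9,7.503) -> (21.6,7.503), length = 8.3
  seg 14: (21.6,7.503) -> (29.9,7.503), length = 8.3
  seg 15: (29.9,7.503) -> (20.1,7.503), length = 9.8
  seg 16: (20.1,7.503) -> (29.5,7.503), length = 9.4
  seg 17: (29.5,7.503) -> (29.5,17.703), length = 10.2
Total = 142.8

Answer: 142.8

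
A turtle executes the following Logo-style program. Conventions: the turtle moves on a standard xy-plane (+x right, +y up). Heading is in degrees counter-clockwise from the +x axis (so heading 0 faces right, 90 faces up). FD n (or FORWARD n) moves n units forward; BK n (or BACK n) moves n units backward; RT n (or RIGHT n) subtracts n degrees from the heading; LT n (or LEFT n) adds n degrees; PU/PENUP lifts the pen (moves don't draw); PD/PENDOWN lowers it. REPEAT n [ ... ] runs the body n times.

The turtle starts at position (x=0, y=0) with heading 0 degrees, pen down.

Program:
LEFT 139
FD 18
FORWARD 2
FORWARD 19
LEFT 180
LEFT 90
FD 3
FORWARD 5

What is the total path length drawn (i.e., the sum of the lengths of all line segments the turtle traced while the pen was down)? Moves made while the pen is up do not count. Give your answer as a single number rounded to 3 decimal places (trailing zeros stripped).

Executing turtle program step by step:
Start: pos=(0,0), heading=0, pen down
LT 139: heading 0 -> 139
FD 18: (0,0) -> (-13.585,11.809) [heading=139, draw]
FD 2: (-13.585,11.809) -> (-15.094,13.121) [heading=139, draw]
FD 19: (-15.094,13.121) -> (-29.434,25.586) [heading=139, draw]
LT 180: heading 139 -> 319
LT 90: heading 319 -> 49
FD 3: (-29.434,25.586) -> (-27.465,27.85) [heading=49, draw]
FD 5: (-27.465,27.85) -> (-24.185,31.624) [heading=49, draw]
Final: pos=(-24.185,31.624), heading=49, 5 segment(s) drawn

Segment lengths:
  seg 1: (0,0) -> (-13.585,11.809), length = 18
  seg 2: (-13.585,11.809) -> (-15.094,13.121), length = 2
  seg 3: (-15.094,13.121) -> (-29.434,25.586), length = 19
  seg 4: (-29.434,25.586) -> (-27.465,27.85), length = 3
  seg 5: (-27.465,27.85) -> (-24.185,31.624), length = 5
Total = 47

Answer: 47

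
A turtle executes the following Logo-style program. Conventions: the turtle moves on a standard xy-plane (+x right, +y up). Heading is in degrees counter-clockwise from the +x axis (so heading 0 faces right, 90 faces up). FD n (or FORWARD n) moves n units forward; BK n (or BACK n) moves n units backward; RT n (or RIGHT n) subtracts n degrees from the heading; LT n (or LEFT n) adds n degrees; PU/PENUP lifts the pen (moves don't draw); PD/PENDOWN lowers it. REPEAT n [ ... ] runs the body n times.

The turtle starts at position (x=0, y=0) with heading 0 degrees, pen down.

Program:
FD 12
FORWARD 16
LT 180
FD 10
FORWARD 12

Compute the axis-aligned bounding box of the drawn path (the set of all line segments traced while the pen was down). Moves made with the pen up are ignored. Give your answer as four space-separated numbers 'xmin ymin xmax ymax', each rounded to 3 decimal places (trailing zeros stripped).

Answer: 0 0 28 0

Derivation:
Executing turtle program step by step:
Start: pos=(0,0), heading=0, pen down
FD 12: (0,0) -> (12,0) [heading=0, draw]
FD 16: (12,0) -> (28,0) [heading=0, draw]
LT 180: heading 0 -> 180
FD 10: (28,0) -> (18,0) [heading=180, draw]
FD 12: (18,0) -> (6,0) [heading=180, draw]
Final: pos=(6,0), heading=180, 4 segment(s) drawn

Segment endpoints: x in {0, 6, 12, 18, 28}, y in {0, 0, 0}
xmin=0, ymin=0, xmax=28, ymax=0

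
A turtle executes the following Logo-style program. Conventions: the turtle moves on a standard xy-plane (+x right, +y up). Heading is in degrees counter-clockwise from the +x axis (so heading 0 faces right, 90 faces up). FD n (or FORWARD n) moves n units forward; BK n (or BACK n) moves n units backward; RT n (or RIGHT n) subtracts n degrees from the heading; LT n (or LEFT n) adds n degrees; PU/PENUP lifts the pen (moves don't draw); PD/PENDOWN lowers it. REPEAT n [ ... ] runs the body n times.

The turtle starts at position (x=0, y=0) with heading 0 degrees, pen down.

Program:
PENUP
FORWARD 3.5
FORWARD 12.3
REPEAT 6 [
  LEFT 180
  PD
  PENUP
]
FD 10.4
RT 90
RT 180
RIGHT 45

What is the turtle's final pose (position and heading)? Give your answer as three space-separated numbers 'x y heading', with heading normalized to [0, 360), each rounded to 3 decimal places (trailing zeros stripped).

Executing turtle program step by step:
Start: pos=(0,0), heading=0, pen down
PU: pen up
FD 3.5: (0,0) -> (3.5,0) [heading=0, move]
FD 12.3: (3.5,0) -> (15.8,0) [heading=0, move]
REPEAT 6 [
  -- iteration 1/6 --
  LT 180: heading 0 -> 180
  PD: pen down
  PU: pen up
  -- iteration 2/6 --
  LT 180: heading 180 -> 0
  PD: pen down
  PU: pen up
  -- iteration 3/6 --
  LT 180: heading 0 -> 180
  PD: pen down
  PU: pen up
  -- iteration 4/6 --
  LT 180: heading 180 -> 0
  PD: pen down
  PU: pen up
  -- iteration 5/6 --
  LT 180: heading 0 -> 180
  PD: pen down
  PU: pen up
  -- iteration 6/6 --
  LT 180: heading 180 -> 0
  PD: pen down
  PU: pen up
]
FD 10.4: (15.8,0) -> (26.2,0) [heading=0, move]
RT 90: heading 0 -> 270
RT 180: heading 270 -> 90
RT 45: heading 90 -> 45
Final: pos=(26.2,0), heading=45, 0 segment(s) drawn

Answer: 26.2 0 45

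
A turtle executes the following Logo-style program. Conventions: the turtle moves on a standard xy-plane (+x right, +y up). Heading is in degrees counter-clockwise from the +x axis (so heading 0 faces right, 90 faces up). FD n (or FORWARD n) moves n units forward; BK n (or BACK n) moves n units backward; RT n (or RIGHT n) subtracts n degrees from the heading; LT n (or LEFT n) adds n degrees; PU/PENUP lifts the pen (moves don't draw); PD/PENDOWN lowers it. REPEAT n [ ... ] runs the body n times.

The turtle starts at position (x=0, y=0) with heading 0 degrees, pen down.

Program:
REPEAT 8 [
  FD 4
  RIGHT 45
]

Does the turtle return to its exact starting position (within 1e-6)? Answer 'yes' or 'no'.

Executing turtle program step by step:
Start: pos=(0,0), heading=0, pen down
REPEAT 8 [
  -- iteration 1/8 --
  FD 4: (0,0) -> (4,0) [heading=0, draw]
  RT 45: heading 0 -> 315
  -- iteration 2/8 --
  FD 4: (4,0) -> (6.828,-2.828) [heading=315, draw]
  RT 45: heading 315 -> 270
  -- iteration 3/8 --
  FD 4: (6.828,-2.828) -> (6.828,-6.828) [heading=270, draw]
  RT 45: heading 270 -> 225
  -- iteration 4/8 --
  FD 4: (6.828,-6.828) -> (4,-9.657) [heading=225, draw]
  RT 45: heading 225 -> 180
  -- iteration 5/8 --
  FD 4: (4,-9.657) -> (0,-9.657) [heading=180, draw]
  RT 45: heading 180 -> 135
  -- iteration 6/8 --
  FD 4: (0,-9.657) -> (-2.828,-6.828) [heading=135, draw]
  RT 45: heading 135 -> 90
  -- iteration 7/8 --
  FD 4: (-2.828,-6.828) -> (-2.828,-2.828) [heading=90, draw]
  RT 45: heading 90 -> 45
  -- iteration 8/8 --
  FD 4: (-2.828,-2.828) -> (0,0) [heading=45, draw]
  RT 45: heading 45 -> 0
]
Final: pos=(0,0), heading=0, 8 segment(s) drawn

Start position: (0, 0)
Final position: (0, 0)
Distance = 0; < 1e-6 -> CLOSED

Answer: yes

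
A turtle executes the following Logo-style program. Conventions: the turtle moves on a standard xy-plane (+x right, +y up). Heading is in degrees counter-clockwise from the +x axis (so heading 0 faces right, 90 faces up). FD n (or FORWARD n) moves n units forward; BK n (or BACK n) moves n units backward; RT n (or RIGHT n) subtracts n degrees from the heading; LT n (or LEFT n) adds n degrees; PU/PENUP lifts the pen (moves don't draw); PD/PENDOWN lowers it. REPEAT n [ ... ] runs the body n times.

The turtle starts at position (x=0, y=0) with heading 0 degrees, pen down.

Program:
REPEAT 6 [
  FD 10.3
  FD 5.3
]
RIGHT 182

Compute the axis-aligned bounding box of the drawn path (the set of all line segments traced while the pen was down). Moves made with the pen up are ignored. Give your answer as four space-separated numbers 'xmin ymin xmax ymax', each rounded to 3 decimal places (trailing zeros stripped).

Executing turtle program step by step:
Start: pos=(0,0), heading=0, pen down
REPEAT 6 [
  -- iteration 1/6 --
  FD 10.3: (0,0) -> (10.3,0) [heading=0, draw]
  FD 5.3: (10.3,0) -> (15.6,0) [heading=0, draw]
  -- iteration 2/6 --
  FD 10.3: (15.6,0) -> (25.9,0) [heading=0, draw]
  FD 5.3: (25.9,0) -> (31.2,0) [heading=0, draw]
  -- iteration 3/6 --
  FD 10.3: (31.2,0) -> (41.5,0) [heading=0, draw]
  FD 5.3: (41.5,0) -> (46.8,0) [heading=0, draw]
  -- iteration 4/6 --
  FD 10.3: (46.8,0) -> (57.1,0) [heading=0, draw]
  FD 5.3: (57.1,0) -> (62.4,0) [heading=0, draw]
  -- iteration 5/6 --
  FD 10.3: (62.4,0) -> (72.7,0) [heading=0, draw]
  FD 5.3: (72.7,0) -> (78,0) [heading=0, draw]
  -- iteration 6/6 --
  FD 10.3: (78,0) -> (88.3,0) [heading=0, draw]
  FD 5.3: (88.3,0) -> (93.6,0) [heading=0, draw]
]
RT 182: heading 0 -> 178
Final: pos=(93.6,0), heading=178, 12 segment(s) drawn

Segment endpoints: x in {0, 10.3, 15.6, 25.9, 31.2, 41.5, 46.8, 57.1, 62.4, 72.7, 78, 88.3, 93.6}, y in {0}
xmin=0, ymin=0, xmax=93.6, ymax=0

Answer: 0 0 93.6 0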